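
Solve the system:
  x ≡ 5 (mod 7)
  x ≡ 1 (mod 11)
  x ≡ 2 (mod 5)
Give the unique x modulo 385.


Moduli 7, 11, 5 are pairwise coprime; by CRT there is a unique solution modulo M = 7 · 11 · 5 = 385.
Solve pairwise, accumulating the modulus:
  Start with x ≡ 5 (mod 7).
  Combine with x ≡ 1 (mod 11): since gcd(7, 11) = 1, we get a unique residue mod 77.
    Write x = 5 + 7·t and substitute into x ≡ 1 (mod 11): 7·t ≡ 1 − 5 = -4 (mod 11).
    Reduce coefficients mod 11: 7·t ≡ 7 (mod 11).
    The inverse of 7 mod 11 is 8 (since 7·8 = 56 = 5·11 + 1), so t ≡ 8·7 = 56 ≡ 1 (mod 11).
    Then x = 5 + 7·1 = 12, valid modulo lcm(7, 11) = 77: x ≡ 12 (mod 77).
  Combine with x ≡ 2 (mod 5): since gcd(77, 5) = 1, we get a unique residue mod 385.
    Write x = 12 + 77·t and substitute into x ≡ 2 (mod 5): 77·t ≡ 2 − 12 = -10 (mod 5).
    Reduce coefficients mod 5: 2·t ≡ 0 (mod 5).
    The inverse of 2 mod 5 is 3 (since 2·3 = 6 = 1·5 + 1), so t ≡ 3·0 = 0 ≡ 0 (mod 5).
    Then x = 12 + 77·0 = 12, valid modulo lcm(77, 5) = 385: x ≡ 12 (mod 385).
Verify: 12 mod 7 = 5 ✓, 12 mod 11 = 1 ✓, 12 mod 5 = 2 ✓.

x ≡ 12 (mod 385).


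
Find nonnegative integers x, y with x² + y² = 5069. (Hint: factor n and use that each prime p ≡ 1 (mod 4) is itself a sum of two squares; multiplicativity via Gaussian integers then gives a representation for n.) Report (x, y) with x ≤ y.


Step 1: Factor n = 5069 = 37 · 137.
Step 2: Check the mod-4 condition on each prime factor: 37 ≡ 1 (mod 4), exponent 1; 137 ≡ 1 (mod 4), exponent 1.
All primes ≡ 3 (mod 4) appear to even exponent (or don't appear), so by the two-squares theorem n IS expressible as a sum of two squares.
Step 3: Build a representation. Here n = 37 · 137 is a product of primes ≡ 1 (mod 4). Each prime p ≡ 1 (mod 4) is itself a sum of two squares; find a² by testing p − a² for a perfect square:
  37: 37 − 1² = 36 = 6² ⇒ 37 = 1² + 6².
  137: 137 − 1² = 136, 137 − 2² = 133, 137 − 3² = 128, 137 − 4² = 121 = 11² ⇒ 137 = 4² + 11².
  Combine using the Brahmagupta–Fibonacci identity (a² + b²)(c² + d²) = (ac − bd)² + (ad + bc)² = (ac + bd)² + (ad − bc)²:
  37 · 137 = 5069: from (1² + 6²)(4² + 11²), take (1·4 − 6·11, 1·11 + 6·4) = (4 − 66, 11 + 24) = (-62, 35); dropping signs (only squares matter) gives (62, 35); check 62² + 35² = 3844 + 1225 = 5069 ✓.
Step 4: Order so x ≤ y and verify: 35² + 62² = 1225 + 3844 = 5069 = n. ✓

n = 5069 = 35² + 62² (one valid representation with x ≤ y).


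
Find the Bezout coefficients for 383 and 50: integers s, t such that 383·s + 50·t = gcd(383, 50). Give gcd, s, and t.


Euclidean algorithm on (383, 50) — divide until remainder is 0:
  383 = 7 · 50 + 33
  50 = 1 · 33 + 17
  33 = 1 · 17 + 16
  17 = 1 · 16 + 1
  16 = 16 · 1 + 0
gcd(383, 50) = 1.
Track Bezout coefficients alongside the remainders: start with r₀ = 383 = a·1 + b·0 (s = 1, t = 0) and r₁ = 50 = a·0 + b·1 (s = 0, t = 1); each new remainder r_{k+1} = r_{k-1} − q_k·r_k inherits s_{k+1} = s_{k-1} − q_k·s_k, t_{k+1} = t_{k-1} − q_k·t_k, so r_k = a·s_k + b·t_k at every step:
  q = 7: r = 33, s = 1 − 7·0 = 1, t = 0 − 7·1 = -7  (check: 383·1 + 50·(-7) = 33)
  q = 1: r = 17, s = 0 − 1·1 = -1, t = 1 − 1·(-7) = 8  (check: 383·(-1) + 50·8 = 17)
  q = 1: r = 16, s = 1 − 1·(-1) = 2, t = -7 − 1·8 = -15  (check: 383·2 + 50·(-15) = 16)
  q = 1: r = 1, s = -1 − 1·2 = -3, t = 8 − 1·(-15) = 23  (check: 383·(-3) + 50·23 = 1)
The row with r = 1 (the gcd) gives the Bezout coefficients s = -3, t = 23.
Result: 383 · (-3) + 50 · (23) = 1.

gcd(383, 50) = 1; s = -3, t = 23 (check: 383·(-3) + 50·23 = 1).


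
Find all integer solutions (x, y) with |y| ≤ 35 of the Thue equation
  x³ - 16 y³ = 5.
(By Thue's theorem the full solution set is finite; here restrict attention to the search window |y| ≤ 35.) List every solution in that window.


The equation is x³ - 16y³ = 5. For fixed y, x³ = 16·y³ + 5, so a solution requires the RHS to be a perfect cube.
Strategy: iterate y from -35 to 35, compute RHS = 16·y³ + 5, and check whether it is a (positive or negative) perfect cube.
Check small values of y:
  y = 0: RHS = 5 is not a perfect cube.
  y = 1: RHS = 21 is not a perfect cube.
  y = -1: RHS = -11 is not a perfect cube.
  y = 2: RHS = 133 is not a perfect cube.
  y = -2: RHS = -123 is not a perfect cube.
  y = 3: RHS = 437 is not a perfect cube.
  y = -3: RHS = -427 is not a perfect cube.
Continuing the search up to |y| = 35 finds no solutions either.
No (x, y) in the scanned range satisfies the equation.

No integer solutions with |y| ≤ 35.


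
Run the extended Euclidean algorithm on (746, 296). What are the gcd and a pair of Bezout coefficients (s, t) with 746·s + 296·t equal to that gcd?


Euclidean algorithm on (746, 296) — divide until remainder is 0:
  746 = 2 · 296 + 154
  296 = 1 · 154 + 142
  154 = 1 · 142 + 12
  142 = 11 · 12 + 10
  12 = 1 · 10 + 2
  10 = 5 · 2 + 0
gcd(746, 296) = 2.
Track Bezout coefficients alongside the remainders: start with r₀ = 746 = a·1 + b·0 (s = 1, t = 0) and r₁ = 296 = a·0 + b·1 (s = 0, t = 1); each new remainder r_{k+1} = r_{k-1} − q_k·r_k inherits s_{k+1} = s_{k-1} − q_k·s_k, t_{k+1} = t_{k-1} − q_k·t_k, so r_k = a·s_k + b·t_k at every step:
  q = 2: r = 154, s = 1 − 2·0 = 1, t = 0 − 2·1 = -2  (check: 746·1 + 296·(-2) = 154)
  q = 1: r = 142, s = 0 − 1·1 = -1, t = 1 − 1·(-2) = 3  (check: 746·(-1) + 296·3 = 142)
  q = 1: r = 12, s = 1 − 1·(-1) = 2, t = -2 − 1·3 = -5  (check: 746·2 + 296·(-5) = 12)
  q = 11: r = 10, s = -1 − 11·2 = -23, t = 3 − 11·(-5) = 58  (check: 746·(-23) + 296·58 = 10)
  q = 1: r = 2, s = 2 − 1·(-23) = 25, t = -5 − 1·58 = -63  (check: 746·25 + 296·(-63) = 2)
The row with r = 2 (the gcd) gives the Bezout coefficients s = 25, t = -63.
Result: 746 · (25) + 296 · (-63) = 2.

gcd(746, 296) = 2; s = 25, t = -63 (check: 746·25 + 296·(-63) = 2).


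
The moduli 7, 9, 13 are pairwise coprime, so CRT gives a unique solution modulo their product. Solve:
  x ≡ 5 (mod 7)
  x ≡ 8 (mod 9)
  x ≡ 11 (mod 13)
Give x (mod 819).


Moduli 7, 9, 13 are pairwise coprime; by CRT there is a unique solution modulo M = 7 · 9 · 13 = 819.
Solve pairwise, accumulating the modulus:
  Start with x ≡ 5 (mod 7).
  Combine with x ≡ 8 (mod 9): since gcd(7, 9) = 1, we get a unique residue mod 63.
    Write x = 5 + 7·t and substitute into x ≡ 8 (mod 9): 7·t ≡ 8 − 5 = 3 (mod 9).
    The inverse of 7 mod 9 is 4 (since 7·4 = 28 = 3·9 + 1), so t ≡ 4·3 = 12 ≡ 3 (mod 9).
    Then x = 5 + 7·3 = 26, valid modulo lcm(7, 9) = 63: x ≡ 26 (mod 63).
  Combine with x ≡ 11 (mod 13): since gcd(63, 13) = 1, we get a unique residue mod 819.
    Write x = 26 + 63·t and substitute into x ≡ 11 (mod 13): 63·t ≡ 11 − 26 = -15 (mod 13).
    Reduce coefficients mod 13: 11·t ≡ 11 (mod 13).
    The inverse of 11 mod 13 is 6 (since 11·6 = 66 = 5·13 + 1), so t ≡ 6·11 = 66 ≡ 1 (mod 13).
    Then x = 26 + 63·1 = 89, valid modulo lcm(63, 13) = 819: x ≡ 89 (mod 819).
Verify: 89 mod 7 = 5 ✓, 89 mod 9 = 8 ✓, 89 mod 13 = 11 ✓.

x ≡ 89 (mod 819).


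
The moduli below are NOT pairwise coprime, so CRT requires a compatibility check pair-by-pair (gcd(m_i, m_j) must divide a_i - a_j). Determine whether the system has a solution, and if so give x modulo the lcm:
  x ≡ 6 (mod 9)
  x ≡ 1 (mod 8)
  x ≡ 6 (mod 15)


Moduli 9, 8, 15 are not pairwise coprime, so CRT works modulo lcm(m_i) when all pairwise compatibility conditions hold.
Pairwise compatibility: gcd(m_i, m_j) must divide a_i - a_j for every pair.
Merge one congruence at a time:
  Start: x ≡ 6 (mod 9).
  Combine with x ≡ 1 (mod 8): gcd(9, 8) = 1; 1 - 6 = -5, which IS divisible by 1, so compatible.
    Write x = 6 + 9·t and substitute into x ≡ 1 (mod 8): 9·t ≡ 1 − 6 = -5 (mod 8).
    Reduce coefficients mod 8: 1·t ≡ 3 (mod 8).
    So t ≡ 3 (mod 8).
    Then x = 6 + 9·3 = 33, valid modulo lcm(9, 8) = 72: x ≡ 33 (mod 72).
  Combine with x ≡ 6 (mod 15): gcd(72, 15) = 3; 6 - 33 = -27, which IS divisible by 3, so compatible.
    Write x = 33 + 72·t and substitute into x ≡ 6 (mod 15): 72·t ≡ 6 − 33 = -27 (mod 15).
    Divide the congruence (and modulus) by g = 3: 24·t ≡ -9 (mod 5).
    Reduce coefficients mod 5: 4·t ≡ 1 (mod 5).
    The inverse of 4 mod 5 is 4 (since 4·4 = 16 = 3·5 + 1), so t ≡ 4·1 = 4 ≡ 4 (mod 5).
    Then x = 33 + 72·4 = 321, valid modulo lcm(72, 15) = 360: x ≡ 321 (mod 360).
Verify: 321 mod 9 = 6, 321 mod 8 = 1, 321 mod 15 = 6.

x ≡ 321 (mod 360).


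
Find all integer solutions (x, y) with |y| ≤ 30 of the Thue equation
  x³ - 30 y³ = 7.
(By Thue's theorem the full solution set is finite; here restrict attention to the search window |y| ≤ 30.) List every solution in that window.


The equation is x³ - 30y³ = 7. For fixed y, x³ = 30·y³ + 7, so a solution requires the RHS to be a perfect cube.
Strategy: iterate y from -30 to 30, compute RHS = 30·y³ + 7, and check whether it is a (positive or negative) perfect cube.
Check small values of y:
  y = 0: RHS = 7 is not a perfect cube.
  y = 1: RHS = 37 is not a perfect cube.
  y = -1: RHS = -23 is not a perfect cube.
  y = 2: RHS = 247 is not a perfect cube.
  y = -2: RHS = -233 is not a perfect cube.
  y = 3: RHS = 817 is not a perfect cube.
  y = -3: RHS = -803 is not a perfect cube.
Continuing the search up to |y| = 30 finds no solutions either.
No (x, y) in the scanned range satisfies the equation.

No integer solutions with |y| ≤ 30.


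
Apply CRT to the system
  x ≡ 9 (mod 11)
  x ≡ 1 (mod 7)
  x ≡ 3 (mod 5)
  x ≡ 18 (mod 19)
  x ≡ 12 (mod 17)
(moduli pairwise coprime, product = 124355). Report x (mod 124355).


Product of moduli M = 11 · 7 · 5 · 19 · 17 = 124355.
Merge one congruence at a time:
  Start: x ≡ 9 (mod 11).
  Combine with x ≡ 1 (mod 7); new modulus lcm = 77.
    Write x = 9 + 11·t and substitute into x ≡ 1 (mod 7): 11·t ≡ 1 − 9 = -8 (mod 7).
    Reduce coefficients mod 7: 4·t ≡ 6 (mod 7).
    The inverse of 4 mod 7 is 2 (since 4·2 = 8 = 1·7 + 1), so t ≡ 2·6 = 12 ≡ 5 (mod 7).
    Then x = 9 + 11·5 = 64, valid modulo lcm(11, 7) = 77: x ≡ 64 (mod 77).
  Combine with x ≡ 3 (mod 5); new modulus lcm = 385.
    Write x = 64 + 77·t and substitute into x ≡ 3 (mod 5): 77·t ≡ 3 − 64 = -61 (mod 5).
    Reduce coefficients mod 5: 2·t ≡ 4 (mod 5).
    The inverse of 2 mod 5 is 3 (since 2·3 = 6 = 1·5 + 1), so t ≡ 3·4 = 12 ≡ 2 (mod 5).
    Then x = 64 + 77·2 = 218, valid modulo lcm(77, 5) = 385: x ≡ 218 (mod 385).
  Combine with x ≡ 18 (mod 19); new modulus lcm = 7315.
    Write x = 218 + 385·t and substitute into x ≡ 18 (mod 19): 385·t ≡ 18 − 218 = -200 (mod 19).
    Reduce coefficients mod 19: 5·t ≡ 9 (mod 19).
    The inverse of 5 mod 19 is 4 (since 5·4 = 20 = 1·19 + 1), so t ≡ 4·9 = 36 ≡ 17 (mod 19).
    Then x = 218 + 385·17 = 6763, valid modulo lcm(385, 19) = 7315: x ≡ 6763 (mod 7315).
  Combine with x ≡ 12 (mod 17); new modulus lcm = 124355.
    Write x = 6763 + 7315·t and substitute into x ≡ 12 (mod 17): 7315·t ≡ 12 − 6763 = -6751 (mod 17).
    Reduce coefficients mod 17: 5·t ≡ 15 (mod 17).
    The inverse of 5 mod 17 is 7 (since 5·7 = 35 = 2·17 + 1), so t ≡ 7·15 = 105 ≡ 3 (mod 17).
    Then x = 6763 + 7315·3 = 28708, valid modulo lcm(7315, 17) = 124355: x ≡ 28708 (mod 124355).
Verify against each original: 28708 mod 11 = 9, 28708 mod 7 = 1, 28708 mod 5 = 3, 28708 mod 19 = 18, 28708 mod 17 = 12.

x ≡ 28708 (mod 124355).


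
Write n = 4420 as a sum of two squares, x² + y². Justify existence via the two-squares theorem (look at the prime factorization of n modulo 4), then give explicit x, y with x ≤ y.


Step 1: Factor n = 4420 = 2^2 · 5 · 13 · 17.
Step 2: Check the mod-4 condition on each prime factor: 2 = 2 (special); 5 ≡ 1 (mod 4), exponent 1; 13 ≡ 1 (mod 4), exponent 1; 17 ≡ 1 (mod 4), exponent 1.
All primes ≡ 3 (mod 4) appear to even exponent (or don't appear), so by the two-squares theorem n IS expressible as a sum of two squares.
Step 3: Build a representation. Group n = k² · m with k = 2 and m = 5 · 13 · 17 = 1105 (a product of primes ≡ 1 (mod 4)); a representation of m scales to one of n via (k·x)² + (k·y)² = k²(x² + y²). Each prime p ≡ 1 (mod 4) is itself a sum of two squares; find a² by testing p − a² for a perfect square:
  5: 5 − 1² = 4 = 2² ⇒ 5 = 1² + 2².
  13: 13 − 1² = 12, 13 − 2² = 9 = 3² ⇒ 13 = 2² + 3².
  17: 17 − 1² = 16 = 4² ⇒ 17 = 1² + 4².
  Combine using the Brahmagupta–Fibonacci identity (a² + b²)(c² + d²) = (ac − bd)² + (ad + bc)² = (ac + bd)² + (ad − bc)²:
  5 · 13 = 65: from (1² + 2²)(2² + 3²), take (1·2 − 2·3, 1·3 + 2·2) = (2 − 6, 3 + 4) = (-4, 7); dropping signs (only squares matter) gives (4, 7); check 4² + 7² = 16 + 49 = 65 ✓.
  65 · 17 = 1105: from (4² + 7²)(1² + 4²), take (4·1 − 7·4, 4·4 + 7·1) = (4 − 28, 16 + 7) = (-24, 23); dropping signs (only squares matter) gives (24, 23); check 24² + 23² = 576 + 529 = 1105 ✓.
  Scale by k = 2: (2·24, 2·23) = (48, 46).
Step 4: Order so x ≤ y and verify: 46² + 48² = 2116 + 2304 = 4420 = n. ✓

n = 4420 = 46² + 48² (one valid representation with x ≤ y).


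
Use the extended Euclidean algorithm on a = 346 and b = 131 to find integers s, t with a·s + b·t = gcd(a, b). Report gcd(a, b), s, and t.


Euclidean algorithm on (346, 131) — divide until remainder is 0:
  346 = 2 · 131 + 84
  131 = 1 · 84 + 47
  84 = 1 · 47 + 37
  47 = 1 · 37 + 10
  37 = 3 · 10 + 7
  10 = 1 · 7 + 3
  7 = 2 · 3 + 1
  3 = 3 · 1 + 0
gcd(346, 131) = 1.
Track Bezout coefficients alongside the remainders: start with r₀ = 346 = a·1 + b·0 (s = 1, t = 0) and r₁ = 131 = a·0 + b·1 (s = 0, t = 1); each new remainder r_{k+1} = r_{k-1} − q_k·r_k inherits s_{k+1} = s_{k-1} − q_k·s_k, t_{k+1} = t_{k-1} − q_k·t_k, so r_k = a·s_k + b·t_k at every step:
  q = 2: r = 84, s = 1 − 2·0 = 1, t = 0 − 2·1 = -2  (check: 346·1 + 131·(-2) = 84)
  q = 1: r = 47, s = 0 − 1·1 = -1, t = 1 − 1·(-2) = 3  (check: 346·(-1) + 131·3 = 47)
  q = 1: r = 37, s = 1 − 1·(-1) = 2, t = -2 − 1·3 = -5  (check: 346·2 + 131·(-5) = 37)
  q = 1: r = 10, s = -1 − 1·2 = -3, t = 3 − 1·(-5) = 8  (check: 346·(-3) + 131·8 = 10)
  q = 3: r = 7, s = 2 − 3·(-3) = 11, t = -5 − 3·8 = -29  (check: 346·11 + 131·(-29) = 7)
  q = 1: r = 3, s = -3 − 1·11 = -14, t = 8 − 1·(-29) = 37  (check: 346·(-14) + 131·37 = 3)
  q = 2: r = 1, s = 11 − 2·(-14) = 39, t = -29 − 2·37 = -103  (check: 346·39 + 131·(-103) = 1)
The row with r = 1 (the gcd) gives the Bezout coefficients s = 39, t = -103.
Result: 346 · (39) + 131 · (-103) = 1.

gcd(346, 131) = 1; s = 39, t = -103 (check: 346·39 + 131·(-103) = 1).


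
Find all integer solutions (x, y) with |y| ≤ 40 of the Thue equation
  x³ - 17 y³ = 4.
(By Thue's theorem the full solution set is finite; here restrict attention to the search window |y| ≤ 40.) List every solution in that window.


The equation is x³ - 17y³ = 4. For fixed y, x³ = 17·y³ + 4, so a solution requires the RHS to be a perfect cube.
Strategy: iterate y from -40 to 40, compute RHS = 17·y³ + 4, and check whether it is a (positive or negative) perfect cube.
Check small values of y:
  y = 0: RHS = 4 is not a perfect cube.
  y = 1: RHS = 21 is not a perfect cube.
  y = -1: RHS = -13 is not a perfect cube.
  y = 2: RHS = 140 is not a perfect cube.
  y = -2: RHS = -132 is not a perfect cube.
  y = 3: RHS = 463 is not a perfect cube.
  y = -3: RHS = -455 is not a perfect cube.
Continuing the search up to |y| = 40 finds no solutions either.
No (x, y) in the scanned range satisfies the equation.

No integer solutions with |y| ≤ 40.


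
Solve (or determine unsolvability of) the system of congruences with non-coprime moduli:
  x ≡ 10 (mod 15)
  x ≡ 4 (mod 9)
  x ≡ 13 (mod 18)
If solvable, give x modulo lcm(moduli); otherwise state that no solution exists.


Moduli 15, 9, 18 are not pairwise coprime, so CRT works modulo lcm(m_i) when all pairwise compatibility conditions hold.
Pairwise compatibility: gcd(m_i, m_j) must divide a_i - a_j for every pair.
Merge one congruence at a time:
  Start: x ≡ 10 (mod 15).
  Combine with x ≡ 4 (mod 9): gcd(15, 9) = 3; 4 - 10 = -6, which IS divisible by 3, so compatible.
    Write x = 10 + 15·t and substitute into x ≡ 4 (mod 9): 15·t ≡ 4 − 10 = -6 (mod 9).
    Divide the congruence (and modulus) by g = 3: 5·t ≡ -2 (mod 3).
    Reduce coefficients mod 3: 2·t ≡ 1 (mod 3).
    The inverse of 2 mod 3 is 2 (since 2·2 = 4 = 1·3 + 1), so t ≡ 2·1 = 2 ≡ 2 (mod 3).
    Then x = 10 + 15·2 = 40, valid modulo lcm(15, 9) = 45: x ≡ 40 (mod 45).
  Combine with x ≡ 13 (mod 18): gcd(45, 18) = 9; 13 - 40 = -27, which IS divisible by 9, so compatible.
    Write x = 40 + 45·t and substitute into x ≡ 13 (mod 18): 45·t ≡ 13 − 40 = -27 (mod 18).
    Divide the congruence (and modulus) by g = 9: 5·t ≡ -3 (mod 2).
    Reduce coefficients mod 2: 1·t ≡ 1 (mod 2).
    So t ≡ 1 (mod 2).
    Then x = 40 + 45·1 = 85, valid modulo lcm(45, 18) = 90: x ≡ 85 (mod 90).
Verify: 85 mod 15 = 10, 85 mod 9 = 4, 85 mod 18 = 13.

x ≡ 85 (mod 90).


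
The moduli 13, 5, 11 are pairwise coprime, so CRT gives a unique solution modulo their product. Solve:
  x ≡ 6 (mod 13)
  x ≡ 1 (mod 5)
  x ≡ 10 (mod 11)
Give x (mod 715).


Moduli 13, 5, 11 are pairwise coprime; by CRT there is a unique solution modulo M = 13 · 5 · 11 = 715.
Solve pairwise, accumulating the modulus:
  Start with x ≡ 6 (mod 13).
  Combine with x ≡ 1 (mod 5): since gcd(13, 5) = 1, we get a unique residue mod 65.
    Write x = 6 + 13·t and substitute into x ≡ 1 (mod 5): 13·t ≡ 1 − 6 = -5 (mod 5).
    Reduce coefficients mod 5: 3·t ≡ 0 (mod 5).
    The inverse of 3 mod 5 is 2 (since 3·2 = 6 = 1·5 + 1), so t ≡ 2·0 = 0 ≡ 0 (mod 5).
    Then x = 6 + 13·0 = 6, valid modulo lcm(13, 5) = 65: x ≡ 6 (mod 65).
  Combine with x ≡ 10 (mod 11): since gcd(65, 11) = 1, we get a unique residue mod 715.
    Write x = 6 + 65·t and substitute into x ≡ 10 (mod 11): 65·t ≡ 10 − 6 = 4 (mod 11).
    Reduce coefficients mod 11: 10·t ≡ 4 (mod 11).
    The inverse of 10 mod 11 is 10 (since 10·10 = 100 = 9·11 + 1), so t ≡ 10·4 = 40 ≡ 7 (mod 11).
    Then x = 6 + 65·7 = 461, valid modulo lcm(65, 11) = 715: x ≡ 461 (mod 715).
Verify: 461 mod 13 = 6 ✓, 461 mod 5 = 1 ✓, 461 mod 11 = 10 ✓.

x ≡ 461 (mod 715).


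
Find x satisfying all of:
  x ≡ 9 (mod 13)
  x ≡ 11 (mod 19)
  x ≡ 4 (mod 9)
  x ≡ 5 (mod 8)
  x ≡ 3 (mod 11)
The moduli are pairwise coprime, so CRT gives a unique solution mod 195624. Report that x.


Product of moduli M = 13 · 19 · 9 · 8 · 11 = 195624.
Merge one congruence at a time:
  Start: x ≡ 9 (mod 13).
  Combine with x ≡ 11 (mod 19); new modulus lcm = 247.
    Write x = 9 + 13·t and substitute into x ≡ 11 (mod 19): 13·t ≡ 11 − 9 = 2 (mod 19).
    The inverse of 13 mod 19 is 3 (since 13·3 = 39 = 2·19 + 1), so t ≡ 3·2 = 6 ≡ 6 (mod 19).
    Then x = 9 + 13·6 = 87, valid modulo lcm(13, 19) = 247: x ≡ 87 (mod 247).
  Combine with x ≡ 4 (mod 9); new modulus lcm = 2223.
    Write x = 87 + 247·t and substitute into x ≡ 4 (mod 9): 247·t ≡ 4 − 87 = -83 (mod 9).
    Reduce coefficients mod 9: 4·t ≡ 7 (mod 9).
    The inverse of 4 mod 9 is 7 (since 4·7 = 28 = 3·9 + 1), so t ≡ 7·7 = 49 ≡ 4 (mod 9).
    Then x = 87 + 247·4 = 1075, valid modulo lcm(247, 9) = 2223: x ≡ 1075 (mod 2223).
  Combine with x ≡ 5 (mod 8); new modulus lcm = 17784.
    Write x = 1075 + 2223·t and substitute into x ≡ 5 (mod 8): 2223·t ≡ 5 − 1075 = -1070 (mod 8).
    Reduce coefficients mod 8: 7·t ≡ 2 (mod 8).
    The inverse of 7 mod 8 is 7 (since 7·7 = 49 = 6·8 + 1), so t ≡ 7·2 = 14 ≡ 6 (mod 8).
    Then x = 1075 + 2223·6 = 14413, valid modulo lcm(2223, 8) = 17784: x ≡ 14413 (mod 17784).
  Combine with x ≡ 3 (mod 11); new modulus lcm = 195624.
    Write x = 14413 + 17784·t and substitute into x ≡ 3 (mod 11): 17784·t ≡ 3 − 14413 = -14410 (mod 11).
    Reduce coefficients mod 11: 8·t ≡ 0 (mod 11).
    The inverse of 8 mod 11 is 7 (since 8·7 = 56 = 5·11 + 1), so t ≡ 7·0 = 0 ≡ 0 (mod 11).
    Then x = 14413 + 17784·0 = 14413, valid modulo lcm(17784, 11) = 195624: x ≡ 14413 (mod 195624).
Verify against each original: 14413 mod 13 = 9, 14413 mod 19 = 11, 14413 mod 9 = 4, 14413 mod 8 = 5, 14413 mod 11 = 3.

x ≡ 14413 (mod 195624).


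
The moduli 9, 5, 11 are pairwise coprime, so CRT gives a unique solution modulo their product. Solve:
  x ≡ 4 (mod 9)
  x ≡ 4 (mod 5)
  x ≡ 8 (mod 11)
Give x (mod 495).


Moduli 9, 5, 11 are pairwise coprime; by CRT there is a unique solution modulo M = 9 · 5 · 11 = 495.
Solve pairwise, accumulating the modulus:
  Start with x ≡ 4 (mod 9).
  Combine with x ≡ 4 (mod 5): since gcd(9, 5) = 1, we get a unique residue mod 45.
    Write x = 4 + 9·t and substitute into x ≡ 4 (mod 5): 9·t ≡ 4 − 4 = 0 (mod 5).
    Reduce coefficients mod 5: 4·t ≡ 0 (mod 5).
    The inverse of 4 mod 5 is 4 (since 4·4 = 16 = 3·5 + 1), so t ≡ 4·0 = 0 ≡ 0 (mod 5).
    Then x = 4 + 9·0 = 4, valid modulo lcm(9, 5) = 45: x ≡ 4 (mod 45).
  Combine with x ≡ 8 (mod 11): since gcd(45, 11) = 1, we get a unique residue mod 495.
    Write x = 4 + 45·t and substitute into x ≡ 8 (mod 11): 45·t ≡ 8 − 4 = 4 (mod 11).
    Reduce coefficients mod 11: 1·t ≡ 4 (mod 11).
    So t ≡ 4 (mod 11).
    Then x = 4 + 45·4 = 184, valid modulo lcm(45, 11) = 495: x ≡ 184 (mod 495).
Verify: 184 mod 9 = 4 ✓, 184 mod 5 = 4 ✓, 184 mod 11 = 8 ✓.

x ≡ 184 (mod 495).


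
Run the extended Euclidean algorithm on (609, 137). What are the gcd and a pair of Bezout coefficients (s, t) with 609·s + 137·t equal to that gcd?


Euclidean algorithm on (609, 137) — divide until remainder is 0:
  609 = 4 · 137 + 61
  137 = 2 · 61 + 15
  61 = 4 · 15 + 1
  15 = 15 · 1 + 0
gcd(609, 137) = 1.
Track Bezout coefficients alongside the remainders: start with r₀ = 609 = a·1 + b·0 (s = 1, t = 0) and r₁ = 137 = a·0 + b·1 (s = 0, t = 1); each new remainder r_{k+1} = r_{k-1} − q_k·r_k inherits s_{k+1} = s_{k-1} − q_k·s_k, t_{k+1} = t_{k-1} − q_k·t_k, so r_k = a·s_k + b·t_k at every step:
  q = 4: r = 61, s = 1 − 4·0 = 1, t = 0 − 4·1 = -4  (check: 609·1 + 137·(-4) = 61)
  q = 2: r = 15, s = 0 − 2·1 = -2, t = 1 − 2·(-4) = 9  (check: 609·(-2) + 137·9 = 15)
  q = 4: r = 1, s = 1 − 4·(-2) = 9, t = -4 − 4·9 = -40  (check: 609·9 + 137·(-40) = 1)
The row with r = 1 (the gcd) gives the Bezout coefficients s = 9, t = -40.
Result: 609 · (9) + 137 · (-40) = 1.

gcd(609, 137) = 1; s = 9, t = -40 (check: 609·9 + 137·(-40) = 1).


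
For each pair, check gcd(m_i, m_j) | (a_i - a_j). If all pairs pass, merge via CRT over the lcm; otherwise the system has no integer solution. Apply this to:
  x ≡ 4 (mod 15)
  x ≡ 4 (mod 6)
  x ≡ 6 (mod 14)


Moduli 15, 6, 14 are not pairwise coprime, so CRT works modulo lcm(m_i) when all pairwise compatibility conditions hold.
Pairwise compatibility: gcd(m_i, m_j) must divide a_i - a_j for every pair.
Merge one congruence at a time:
  Start: x ≡ 4 (mod 15).
  Combine with x ≡ 4 (mod 6): gcd(15, 6) = 3; 4 - 4 = 0, which IS divisible by 3, so compatible.
    Write x = 4 + 15·t and substitute into x ≡ 4 (mod 6): 15·t ≡ 4 − 4 = 0 (mod 6).
    Divide the congruence (and modulus) by g = 3: 5·t ≡ 0 (mod 2).
    Reduce coefficients mod 2: 1·t ≡ 0 (mod 2).
    So t ≡ 0 (mod 2).
    Then x = 4 + 15·0 = 4, valid modulo lcm(15, 6) = 30: x ≡ 4 (mod 30).
  Combine with x ≡ 6 (mod 14): gcd(30, 14) = 2; 6 - 4 = 2, which IS divisible by 2, so compatible.
    Write x = 4 + 30·t and substitute into x ≡ 6 (mod 14): 30·t ≡ 6 − 4 = 2 (mod 14).
    Divide the congruence (and modulus) by g = 2: 15·t ≡ 1 (mod 7).
    Reduce coefficients mod 7: 1·t ≡ 1 (mod 7).
    So t ≡ 1 (mod 7).
    Then x = 4 + 30·1 = 34, valid modulo lcm(30, 14) = 210: x ≡ 34 (mod 210).
Verify: 34 mod 15 = 4, 34 mod 6 = 4, 34 mod 14 = 6.

x ≡ 34 (mod 210).


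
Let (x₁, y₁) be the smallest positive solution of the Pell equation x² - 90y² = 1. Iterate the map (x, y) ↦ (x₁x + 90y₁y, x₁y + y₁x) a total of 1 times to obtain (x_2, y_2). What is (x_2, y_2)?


Step 1: Find the fundamental solution (x₁, y₁) of x² - 90y² = 1.
  Expand √90 as a continued fraction. a₀ = ⌊√90⌋ = 9; iterate m_{k+1} = d_k·a_k − m_k, d_{k+1} = (90 − m_{k+1}²)/d_k, a_{k+1} = ⌊(a₀ + m_{k+1})/d_{k+1}⌋ (starting m₀ = 0, d₀ = 1), with convergents p_k = a_k·p_{k-1} + p_{k-2}, q_k = a_k·q_{k-1} + q_{k-2} (p₋₁ = 1, q₋₁ = 0):
  k = 0: a₀ = 9; p₀/q₀ = 9/1; p₀² − 90·q₀² = 81 − 90 = -9.
  k = 1: m = 9, d = 9, a = ⌊(9 + 9)/9⌋ = 2; p/q = (2·9 + 1)/(2·1 + 0) = 19/2; p² − 90·q² = 361 − 360 = 1.
  The first convergent with p² − 90·q² = 1 gives the fundamental solution (x₁, y₁) = (19, 2).
Step 2: Apply the recurrence (x_{n+1}, y_{n+1}) = (x₁x_n + 90y₁y_n, x₁y_n + y₁x_n) repeatedly.
  From (x_1, y_1) = (19, 2): x_2 = 19·19 + 90·2·2 = 721; y_2 = 19·2 + 2·19 = 76.
Step 3: Verify x_2² - 90·y_2² = 519841 - 519840 = 1 (should be 1). ✓

(x_1, y_1) = (19, 2); (x_2, y_2) = (721, 76).


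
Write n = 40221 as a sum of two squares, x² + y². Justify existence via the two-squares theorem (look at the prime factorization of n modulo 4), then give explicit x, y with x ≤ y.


Step 1: Factor n = 40221 = 3^2 · 41 · 109.
Step 2: Check the mod-4 condition on each prime factor: 3 ≡ 3 (mod 4), exponent 2 (must be even); 41 ≡ 1 (mod 4), exponent 1; 109 ≡ 1 (mod 4), exponent 1.
All primes ≡ 3 (mod 4) appear to even exponent (or don't appear), so by the two-squares theorem n IS expressible as a sum of two squares.
Step 3: Build a representation. Group n = k² · m with k = 3 and m = 41 · 109 = 4469 (a product of primes ≡ 1 (mod 4)); a representation of m scales to one of n via (k·x)² + (k·y)² = k²(x² + y²). Each prime p ≡ 1 (mod 4) is itself a sum of two squares; find a² by testing p − a² for a perfect square:
  41: 41 − 1² = 40, 41 − 2² = 37, 41 − 3² = 32, 41 − 4² = 25 = 5² ⇒ 41 = 4² + 5².
  109: 109 − 1² = 108, 109 − 2² = 105, 109 − 3² = 100 = 10² ⇒ 109 = 3² + 10².
  Combine using the Brahmagupta–Fibonacci identity (a² + b²)(c² + d²) = (ac − bd)² + (ad + bc)² = (ac + bd)² + (ad − bc)²:
  41 · 109 = 4469: from (4² + 5²)(3² + 10²), take (4·3 − 5·10, 4·10 + 5·3) = (12 − 50, 40 + 15) = (-38, 55); dropping signs (only squares matter) gives (38, 55); check 38² + 55² = 1444 + 3025 = 4469 ✓.
  Scale by k = 3: (3·38, 3·55) = (114, 165).
Step 4: Order so x ≤ y and verify: 114² + 165² = 12996 + 27225 = 40221 = n. ✓

n = 40221 = 114² + 165² (one valid representation with x ≤ y).


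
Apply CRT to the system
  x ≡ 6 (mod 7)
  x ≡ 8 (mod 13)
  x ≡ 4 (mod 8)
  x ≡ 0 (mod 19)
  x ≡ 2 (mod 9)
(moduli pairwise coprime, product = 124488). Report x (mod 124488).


Product of moduli M = 7 · 13 · 8 · 19 · 9 = 124488.
Merge one congruence at a time:
  Start: x ≡ 6 (mod 7).
  Combine with x ≡ 8 (mod 13); new modulus lcm = 91.
    Write x = 6 + 7·t and substitute into x ≡ 8 (mod 13): 7·t ≡ 8 − 6 = 2 (mod 13).
    The inverse of 7 mod 13 is 2 (since 7·2 = 14 = 1·13 + 1), so t ≡ 2·2 = 4 ≡ 4 (mod 13).
    Then x = 6 + 7·4 = 34, valid modulo lcm(7, 13) = 91: x ≡ 34 (mod 91).
  Combine with x ≡ 4 (mod 8); new modulus lcm = 728.
    Write x = 34 + 91·t and substitute into x ≡ 4 (mod 8): 91·t ≡ 4 − 34 = -30 (mod 8).
    Reduce coefficients mod 8: 3·t ≡ 2 (mod 8).
    The inverse of 3 mod 8 is 3 (since 3·3 = 9 = 1·8 + 1), so t ≡ 3·2 = 6 ≡ 6 (mod 8).
    Then x = 34 + 91·6 = 580, valid modulo lcm(91, 8) = 728: x ≡ 580 (mod 728).
  Combine with x ≡ 0 (mod 19); new modulus lcm = 13832.
    Write x = 580 + 728·t and substitute into x ≡ 0 (mod 19): 728·t ≡ 0 − 580 = -580 (mod 19).
    Reduce coefficients mod 19: 6·t ≡ 9 (mod 19).
    The inverse of 6 mod 19 is 16 (since 6·16 = 96 = 5·19 + 1), so t ≡ 16·9 = 144 ≡ 11 (mod 19).
    Then x = 580 + 728·11 = 8588, valid modulo lcm(728, 19) = 13832: x ≡ 8588 (mod 13832).
  Combine with x ≡ 2 (mod 9); new modulus lcm = 124488.
    Write x = 8588 + 13832·t and substitute into x ≡ 2 (mod 9): 13832·t ≡ 2 − 8588 = -8586 (mod 9).
    Reduce coefficients mod 9: 8·t ≡ 0 (mod 9).
    The inverse of 8 mod 9 is 8 (since 8·8 = 64 = 7·9 + 1), so t ≡ 8·0 = 0 ≡ 0 (mod 9).
    Then x = 8588 + 13832·0 = 8588, valid modulo lcm(13832, 9) = 124488: x ≡ 8588 (mod 124488).
Verify against each original: 8588 mod 7 = 6, 8588 mod 13 = 8, 8588 mod 8 = 4, 8588 mod 19 = 0, 8588 mod 9 = 2.

x ≡ 8588 (mod 124488).


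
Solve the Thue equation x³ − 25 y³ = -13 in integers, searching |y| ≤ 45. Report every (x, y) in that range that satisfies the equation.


The equation is x³ - 25y³ = -13. For fixed y, x³ = 25·y³ − 13, so a solution requires the RHS to be a perfect cube.
Strategy: iterate y from -45 to 45, compute RHS = 25·y³ − 13, and check whether it is a (positive or negative) perfect cube.
Check small values of y:
  y = 0: RHS = -13 is not a perfect cube.
  y = 1: RHS = 12 is not a perfect cube.
  y = -1: RHS = -38 is not a perfect cube.
  y = 2: RHS = 187 is not a perfect cube.
  y = -2: RHS = -213 is not a perfect cube.
  y = 3: RHS = 662 is not a perfect cube.
  y = -3: RHS = -688 is not a perfect cube.
Continuing the search up to |y| = 45 finds no solutions either.
No (x, y) in the scanned range satisfies the equation.

No integer solutions with |y| ≤ 45.


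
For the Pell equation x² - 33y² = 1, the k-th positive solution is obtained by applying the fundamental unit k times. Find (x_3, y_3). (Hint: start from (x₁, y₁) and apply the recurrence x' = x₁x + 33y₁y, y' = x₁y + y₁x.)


Step 1: Find the fundamental solution (x₁, y₁) of x² - 33y² = 1.
  Expand √33 as a continued fraction. a₀ = ⌊√33⌋ = 5; iterate m_{k+1} = d_k·a_k − m_k, d_{k+1} = (33 − m_{k+1}²)/d_k, a_{k+1} = ⌊(a₀ + m_{k+1})/d_{k+1}⌋ (starting m₀ = 0, d₀ = 1), with convergents p_k = a_k·p_{k-1} + p_{k-2}, q_k = a_k·q_{k-1} + q_{k-2} (p₋₁ = 1, q₋₁ = 0):
  k = 0: a₀ = 5; p₀/q₀ = 5/1; p₀² − 33·q₀² = 25 − 33 = -8.
  k = 1: m = 5, d = 8, a = ⌊(5 + 5)/8⌋ = 1; p/q = (1·5 + 1)/(1·1 + 0) = 6/1; p² − 33·q² = 36 − 33 = 3.
  k = 2: m = 3, d = 3, a = ⌊(5 + 3)/3⌋ = 2; p/q = (2·6 + 5)/(2·1 + 1) = 17/3; p² − 33·q² = 289 − 297 = -8.
  k = 3: m = 3, d = 8, a = ⌊(5 + 3)/8⌋ = 1; p/q = (1·17 + 6)/(1·3 + 1) = 23/4; p² − 33·q² = 529 − 528 = 1.
  The first convergent with p² − 33·q² = 1 gives the fundamental solution (x₁, y₁) = (23, 4).
Step 2: Apply the recurrence (x_{n+1}, y_{n+1}) = (x₁x_n + 33y₁y_n, x₁y_n + y₁x_n) repeatedly.
  From (x_1, y_1) = (23, 4): x_2 = 23·23 + 33·4·4 = 1057; y_2 = 23·4 + 4·23 = 184.
  From (x_2, y_2) = (1057, 184): x_3 = 23·1057 + 33·4·184 = 48599; y_3 = 23·184 + 4·1057 = 8460.
Step 3: Verify x_3² - 33·y_3² = 2361862801 - 2361862800 = 1 (should be 1). ✓

(x_1, y_1) = (23, 4); (x_3, y_3) = (48599, 8460).


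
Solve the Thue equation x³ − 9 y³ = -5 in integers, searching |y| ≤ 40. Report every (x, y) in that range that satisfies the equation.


The equation is x³ - 9y³ = -5. For fixed y, x³ = 9·y³ − 5, so a solution requires the RHS to be a perfect cube.
Strategy: iterate y from -40 to 40, compute RHS = 9·y³ − 5, and check whether it is a (positive or negative) perfect cube.
Check small values of y:
  y = 0: RHS = -5 is not a perfect cube.
  y = 1: RHS = 4 is not a perfect cube.
  y = -1: RHS = -14 is not a perfect cube.
  y = 2: RHS = 67 is not a perfect cube.
  y = -2: RHS = -77 is not a perfect cube.
  y = 3: RHS = 238 is not a perfect cube.
  y = -3: RHS = -248 is not a perfect cube.
Continuing the search up to |y| = 40 finds no solutions either.
No (x, y) in the scanned range satisfies the equation.

No integer solutions with |y| ≤ 40.


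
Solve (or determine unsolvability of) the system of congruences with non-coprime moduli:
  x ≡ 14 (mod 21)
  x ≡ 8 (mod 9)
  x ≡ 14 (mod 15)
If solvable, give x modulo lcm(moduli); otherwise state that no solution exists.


Moduli 21, 9, 15 are not pairwise coprime, so CRT works modulo lcm(m_i) when all pairwise compatibility conditions hold.
Pairwise compatibility: gcd(m_i, m_j) must divide a_i - a_j for every pair.
Merge one congruence at a time:
  Start: x ≡ 14 (mod 21).
  Combine with x ≡ 8 (mod 9): gcd(21, 9) = 3; 8 - 14 = -6, which IS divisible by 3, so compatible.
    Write x = 14 + 21·t and substitute into x ≡ 8 (mod 9): 21·t ≡ 8 − 14 = -6 (mod 9).
    Divide the congruence (and modulus) by g = 3: 7·t ≡ -2 (mod 3).
    Reduce coefficients mod 3: 1·t ≡ 1 (mod 3).
    So t ≡ 1 (mod 3).
    Then x = 14 + 21·1 = 35, valid modulo lcm(21, 9) = 63: x ≡ 35 (mod 63).
  Combine with x ≡ 14 (mod 15): gcd(63, 15) = 3; 14 - 35 = -21, which IS divisible by 3, so compatible.
    Write x = 35 + 63·t and substitute into x ≡ 14 (mod 15): 63·t ≡ 14 − 35 = -21 (mod 15).
    Divide the congruence (and modulus) by g = 3: 21·t ≡ -7 (mod 5).
    Reduce coefficients mod 5: 1·t ≡ 3 (mod 5).
    So t ≡ 3 (mod 5).
    Then x = 35 + 63·3 = 224, valid modulo lcm(63, 15) = 315: x ≡ 224 (mod 315).
Verify: 224 mod 21 = 14, 224 mod 9 = 8, 224 mod 15 = 14.

x ≡ 224 (mod 315).


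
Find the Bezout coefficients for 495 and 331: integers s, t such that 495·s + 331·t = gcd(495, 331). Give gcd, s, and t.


Euclidean algorithm on (495, 331) — divide until remainder is 0:
  495 = 1 · 331 + 164
  331 = 2 · 164 + 3
  164 = 54 · 3 + 2
  3 = 1 · 2 + 1
  2 = 2 · 1 + 0
gcd(495, 331) = 1.
Track Bezout coefficients alongside the remainders: start with r₀ = 495 = a·1 + b·0 (s = 1, t = 0) and r₁ = 331 = a·0 + b·1 (s = 0, t = 1); each new remainder r_{k+1} = r_{k-1} − q_k·r_k inherits s_{k+1} = s_{k-1} − q_k·s_k, t_{k+1} = t_{k-1} − q_k·t_k, so r_k = a·s_k + b·t_k at every step:
  q = 1: r = 164, s = 1 − 1·0 = 1, t = 0 − 1·1 = -1  (check: 495·1 + 331·(-1) = 164)
  q = 2: r = 3, s = 0 − 2·1 = -2, t = 1 − 2·(-1) = 3  (check: 495·(-2) + 331·3 = 3)
  q = 54: r = 2, s = 1 − 54·(-2) = 109, t = -1 − 54·3 = -163  (check: 495·109 + 331·(-163) = 2)
  q = 1: r = 1, s = -2 − 1·109 = -111, t = 3 − 1·(-163) = 166  (check: 495·(-111) + 331·166 = 1)
The row with r = 1 (the gcd) gives the Bezout coefficients s = -111, t = 166.
Result: 495 · (-111) + 331 · (166) = 1.

gcd(495, 331) = 1; s = -111, t = 166 (check: 495·(-111) + 331·166 = 1).


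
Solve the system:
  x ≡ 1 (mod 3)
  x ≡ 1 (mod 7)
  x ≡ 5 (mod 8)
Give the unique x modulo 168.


Moduli 3, 7, 8 are pairwise coprime; by CRT there is a unique solution modulo M = 3 · 7 · 8 = 168.
Solve pairwise, accumulating the modulus:
  Start with x ≡ 1 (mod 3).
  Combine with x ≡ 1 (mod 7): since gcd(3, 7) = 1, we get a unique residue mod 21.
    Write x = 1 + 3·t and substitute into x ≡ 1 (mod 7): 3·t ≡ 1 − 1 = 0 (mod 7).
    The inverse of 3 mod 7 is 5 (since 3·5 = 15 = 2·7 + 1), so t ≡ 5·0 = 0 ≡ 0 (mod 7).
    Then x = 1 + 3·0 = 1, valid modulo lcm(3, 7) = 21: x ≡ 1 (mod 21).
  Combine with x ≡ 5 (mod 8): since gcd(21, 8) = 1, we get a unique residue mod 168.
    Write x = 1 + 21·t and substitute into x ≡ 5 (mod 8): 21·t ≡ 5 − 1 = 4 (mod 8).
    Reduce coefficients mod 8: 5·t ≡ 4 (mod 8).
    The inverse of 5 mod 8 is 5 (since 5·5 = 25 = 3·8 + 1), so t ≡ 5·4 = 20 ≡ 4 (mod 8).
    Then x = 1 + 21·4 = 85, valid modulo lcm(21, 8) = 168: x ≡ 85 (mod 168).
Verify: 85 mod 3 = 1 ✓, 85 mod 7 = 1 ✓, 85 mod 8 = 5 ✓.

x ≡ 85 (mod 168).


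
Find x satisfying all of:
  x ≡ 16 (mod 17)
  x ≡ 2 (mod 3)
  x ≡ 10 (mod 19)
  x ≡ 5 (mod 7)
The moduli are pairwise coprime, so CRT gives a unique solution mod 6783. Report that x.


Product of moduli M = 17 · 3 · 19 · 7 = 6783.
Merge one congruence at a time:
  Start: x ≡ 16 (mod 17).
  Combine with x ≡ 2 (mod 3); new modulus lcm = 51.
    Write x = 16 + 17·t and substitute into x ≡ 2 (mod 3): 17·t ≡ 2 − 16 = -14 (mod 3).
    Reduce coefficients mod 3: 2·t ≡ 1 (mod 3).
    The inverse of 2 mod 3 is 2 (since 2·2 = 4 = 1·3 + 1), so t ≡ 2·1 = 2 ≡ 2 (mod 3).
    Then x = 16 + 17·2 = 50, valid modulo lcm(17, 3) = 51: x ≡ 50 (mod 51).
  Combine with x ≡ 10 (mod 19); new modulus lcm = 969.
    Write x = 50 + 51·t and substitute into x ≡ 10 (mod 19): 51·t ≡ 10 − 50 = -40 (mod 19).
    Reduce coefficients mod 19: 13·t ≡ 17 (mod 19).
    The inverse of 13 mod 19 is 3 (since 13·3 = 39 = 2·19 + 1), so t ≡ 3·17 = 51 ≡ 13 (mod 19).
    Then x = 50 + 51·13 = 713, valid modulo lcm(51, 19) = 969: x ≡ 713 (mod 969).
  Combine with x ≡ 5 (mod 7); new modulus lcm = 6783.
    Write x = 713 + 969·t and substitute into x ≡ 5 (mod 7): 969·t ≡ 5 − 713 = -708 (mod 7).
    Reduce coefficients mod 7: 3·t ≡ 6 (mod 7).
    The inverse of 3 mod 7 is 5 (since 3·5 = 15 = 2·7 + 1), so t ≡ 5·6 = 30 ≡ 2 (mod 7).
    Then x = 713 + 969·2 = 2651, valid modulo lcm(969, 7) = 6783: x ≡ 2651 (mod 6783).
Verify against each original: 2651 mod 17 = 16, 2651 mod 3 = 2, 2651 mod 19 = 10, 2651 mod 7 = 5.

x ≡ 2651 (mod 6783).


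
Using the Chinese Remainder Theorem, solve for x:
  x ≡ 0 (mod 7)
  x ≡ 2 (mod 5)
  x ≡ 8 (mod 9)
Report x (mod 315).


Moduli 7, 5, 9 are pairwise coprime; by CRT there is a unique solution modulo M = 7 · 5 · 9 = 315.
Solve pairwise, accumulating the modulus:
  Start with x ≡ 0 (mod 7).
  Combine with x ≡ 2 (mod 5): since gcd(7, 5) = 1, we get a unique residue mod 35.
    Write x = 0 + 7·t and substitute into x ≡ 2 (mod 5): 7·t ≡ 2 − 0 = 2 (mod 5).
    Reduce coefficients mod 5: 2·t ≡ 2 (mod 5).
    The inverse of 2 mod 5 is 3 (since 2·3 = 6 = 1·5 + 1), so t ≡ 3·2 = 6 ≡ 1 (mod 5).
    Then x = 0 + 7·1 = 7, valid modulo lcm(7, 5) = 35: x ≡ 7 (mod 35).
  Combine with x ≡ 8 (mod 9): since gcd(35, 9) = 1, we get a unique residue mod 315.
    Write x = 7 + 35·t and substitute into x ≡ 8 (mod 9): 35·t ≡ 8 − 7 = 1 (mod 9).
    Reduce coefficients mod 9: 8·t ≡ 1 (mod 9).
    The inverse of 8 mod 9 is 8 (since 8·8 = 64 = 7·9 + 1), so t ≡ 8·1 = 8 ≡ 8 (mod 9).
    Then x = 7 + 35·8 = 287, valid modulo lcm(35, 9) = 315: x ≡ 287 (mod 315).
Verify: 287 mod 7 = 0 ✓, 287 mod 5 = 2 ✓, 287 mod 9 = 8 ✓.

x ≡ 287 (mod 315).


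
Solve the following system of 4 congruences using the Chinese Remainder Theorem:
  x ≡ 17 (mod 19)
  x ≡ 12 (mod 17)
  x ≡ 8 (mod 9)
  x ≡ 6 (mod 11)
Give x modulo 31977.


Product of moduli M = 19 · 17 · 9 · 11 = 31977.
Merge one congruence at a time:
  Start: x ≡ 17 (mod 19).
  Combine with x ≡ 12 (mod 17); new modulus lcm = 323.
    Write x = 17 + 19·t and substitute into x ≡ 12 (mod 17): 19·t ≡ 12 − 17 = -5 (mod 17).
    Reduce coefficients mod 17: 2·t ≡ 12 (mod 17).
    The inverse of 2 mod 17 is 9 (since 2·9 = 18 = 1·17 + 1), so t ≡ 9·12 = 108 ≡ 6 (mod 17).
    Then x = 17 + 19·6 = 131, valid modulo lcm(19, 17) = 323: x ≡ 131 (mod 323).
  Combine with x ≡ 8 (mod 9); new modulus lcm = 2907.
    Write x = 131 + 323·t and substitute into x ≡ 8 (mod 9): 323·t ≡ 8 − 131 = -123 (mod 9).
    Reduce coefficients mod 9: 8·t ≡ 3 (mod 9).
    The inverse of 8 mod 9 is 8 (since 8·8 = 64 = 7·9 + 1), so t ≡ 8·3 = 24 ≡ 6 (mod 9).
    Then x = 131 + 323·6 = 2069, valid modulo lcm(323, 9) = 2907: x ≡ 2069 (mod 2907).
  Combine with x ≡ 6 (mod 11); new modulus lcm = 31977.
    Write x = 2069 + 2907·t and substitute into x ≡ 6 (mod 11): 2907·t ≡ 6 − 2069 = -2063 (mod 11).
    Reduce coefficients mod 11: 3·t ≡ 5 (mod 11).
    The inverse of 3 mod 11 is 4 (since 3·4 = 12 = 1·11 + 1), so t ≡ 4·5 = 20 ≡ 9 (mod 11).
    Then x = 2069 + 2907·9 = 28232, valid modulo lcm(2907, 11) = 31977: x ≡ 28232 (mod 31977).
Verify against each original: 28232 mod 19 = 17, 28232 mod 17 = 12, 28232 mod 9 = 8, 28232 mod 11 = 6.

x ≡ 28232 (mod 31977).
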